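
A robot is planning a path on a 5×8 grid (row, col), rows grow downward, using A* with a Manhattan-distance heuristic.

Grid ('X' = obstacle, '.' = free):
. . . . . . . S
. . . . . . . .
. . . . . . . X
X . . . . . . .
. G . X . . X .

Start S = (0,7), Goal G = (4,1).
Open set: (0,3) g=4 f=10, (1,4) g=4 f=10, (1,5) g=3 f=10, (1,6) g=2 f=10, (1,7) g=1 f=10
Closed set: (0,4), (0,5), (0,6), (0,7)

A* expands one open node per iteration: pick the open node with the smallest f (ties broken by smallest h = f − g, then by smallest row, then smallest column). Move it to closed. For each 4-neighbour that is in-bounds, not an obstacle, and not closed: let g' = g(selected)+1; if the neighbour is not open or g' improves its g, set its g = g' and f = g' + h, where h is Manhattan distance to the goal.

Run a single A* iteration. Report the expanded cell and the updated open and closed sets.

step 1: expand (0,3) (f=10, h=6) → closed; open now [(0,2) g=5 f=10, (1,3) g=5 f=10, (1,4) g=4 f=10, (1,5) g=3 f=10, (1,6) g=2 f=10, (1,7) g=1 f=10]

expanded=(0,3); open=[(0,2) g=5 f=10, (1,3) g=5 f=10, (1,4) g=4 f=10, (1,5) g=3 f=10, (1,6) g=2 f=10, (1,7) g=1 f=10]; closed=[(0,3), (0,4), (0,5), (0,6), (0,7)]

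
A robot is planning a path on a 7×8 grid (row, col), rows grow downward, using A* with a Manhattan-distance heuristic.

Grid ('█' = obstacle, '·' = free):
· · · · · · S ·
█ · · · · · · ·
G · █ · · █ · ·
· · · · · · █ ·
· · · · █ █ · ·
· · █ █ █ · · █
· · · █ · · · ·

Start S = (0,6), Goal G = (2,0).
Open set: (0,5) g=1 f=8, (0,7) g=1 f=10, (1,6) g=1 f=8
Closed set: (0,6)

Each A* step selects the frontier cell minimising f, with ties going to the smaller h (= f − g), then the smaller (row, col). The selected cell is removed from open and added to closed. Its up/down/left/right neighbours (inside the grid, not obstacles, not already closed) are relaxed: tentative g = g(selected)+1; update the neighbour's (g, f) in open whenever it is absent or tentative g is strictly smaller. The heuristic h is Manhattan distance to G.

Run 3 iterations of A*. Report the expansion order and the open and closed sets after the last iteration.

order=[(0,5) → (0,4) → (0,3)]; open=[(0,2) g=4 f=8, (0,7) g=1 f=10, (1,3) g=4 f=8, (1,4) g=3 f=8, (1,5) g=2 f=8, (1,6) g=1 f=8]; closed=[(0,3), (0,4), (0,5), (0,6)]

step 1: expand (0,5) (f=8, h=7) → closed; open now [(0,4) g=2 f=8, (0,7) g=1 f=10, (1,5) g=2 f=8, (1,6) g=1 f=8]
step 2: expand (0,4) (f=8, h=6) → closed; open now [(0,3) g=3 f=8, (0,7) g=1 f=10, (1,4) g=3 f=8, (1,5) g=2 f=8, (1,6) g=1 f=8]
step 3: expand (0,3) (f=8, h=5) → closed; open now [(0,2) g=4 f=8, (0,7) g=1 f=10, (1,3) g=4 f=8, (1,4) g=3 f=8, (1,5) g=2 f=8, (1,6) g=1 f=8]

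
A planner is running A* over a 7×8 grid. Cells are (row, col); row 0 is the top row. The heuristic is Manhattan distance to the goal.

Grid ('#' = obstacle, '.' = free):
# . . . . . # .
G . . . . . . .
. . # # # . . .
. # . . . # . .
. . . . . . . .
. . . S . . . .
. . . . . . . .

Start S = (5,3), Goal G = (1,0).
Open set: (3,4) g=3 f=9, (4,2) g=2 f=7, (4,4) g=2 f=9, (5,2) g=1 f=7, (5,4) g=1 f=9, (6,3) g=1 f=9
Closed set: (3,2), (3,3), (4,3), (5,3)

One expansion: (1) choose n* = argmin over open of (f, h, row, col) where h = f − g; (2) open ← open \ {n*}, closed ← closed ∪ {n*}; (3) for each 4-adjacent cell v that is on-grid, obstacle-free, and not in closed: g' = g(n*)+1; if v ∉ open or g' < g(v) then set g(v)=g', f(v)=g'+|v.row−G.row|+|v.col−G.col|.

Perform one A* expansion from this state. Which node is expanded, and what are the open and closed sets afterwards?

step 1: expand (4,2) (f=7, h=5) → closed; open now [(3,4) g=3 f=9, (4,1) g=3 f=7, (4,4) g=2 f=9, (5,2) g=1 f=7, (5,4) g=1 f=9, (6,3) g=1 f=9]

expanded=(4,2); open=[(3,4) g=3 f=9, (4,1) g=3 f=7, (4,4) g=2 f=9, (5,2) g=1 f=7, (5,4) g=1 f=9, (6,3) g=1 f=9]; closed=[(3,2), (3,3), (4,2), (4,3), (5,3)]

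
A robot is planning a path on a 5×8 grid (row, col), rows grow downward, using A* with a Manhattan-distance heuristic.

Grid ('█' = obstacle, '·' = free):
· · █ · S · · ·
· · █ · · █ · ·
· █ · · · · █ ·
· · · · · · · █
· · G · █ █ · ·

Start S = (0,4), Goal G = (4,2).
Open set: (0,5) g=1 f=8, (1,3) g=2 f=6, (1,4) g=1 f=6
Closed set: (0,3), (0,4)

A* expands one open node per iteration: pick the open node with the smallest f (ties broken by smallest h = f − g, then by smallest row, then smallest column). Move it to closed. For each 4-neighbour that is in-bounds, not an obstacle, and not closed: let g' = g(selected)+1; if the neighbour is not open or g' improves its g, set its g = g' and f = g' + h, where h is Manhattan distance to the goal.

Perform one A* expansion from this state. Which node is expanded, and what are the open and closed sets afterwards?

expanded=(1,3); open=[(0,5) g=1 f=8, (1,4) g=1 f=6, (2,3) g=3 f=6]; closed=[(0,3), (0,4), (1,3)]

step 1: expand (1,3) (f=6, h=4) → closed; open now [(0,5) g=1 f=8, (1,4) g=1 f=6, (2,3) g=3 f=6]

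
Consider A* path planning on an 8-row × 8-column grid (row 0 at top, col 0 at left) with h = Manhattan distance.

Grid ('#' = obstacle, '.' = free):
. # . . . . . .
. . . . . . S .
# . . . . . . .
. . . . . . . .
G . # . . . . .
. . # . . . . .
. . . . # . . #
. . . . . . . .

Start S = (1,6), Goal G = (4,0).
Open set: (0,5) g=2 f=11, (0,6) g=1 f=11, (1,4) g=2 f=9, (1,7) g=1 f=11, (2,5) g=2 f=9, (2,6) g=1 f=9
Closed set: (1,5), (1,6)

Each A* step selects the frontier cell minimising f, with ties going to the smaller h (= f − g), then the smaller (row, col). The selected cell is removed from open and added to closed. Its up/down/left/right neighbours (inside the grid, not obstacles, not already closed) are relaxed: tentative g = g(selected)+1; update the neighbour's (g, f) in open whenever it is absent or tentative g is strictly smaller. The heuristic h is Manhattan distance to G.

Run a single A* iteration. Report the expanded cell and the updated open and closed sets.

expanded=(1,4); open=[(0,4) g=3 f=11, (0,5) g=2 f=11, (0,6) g=1 f=11, (1,3) g=3 f=9, (1,7) g=1 f=11, (2,4) g=3 f=9, (2,5) g=2 f=9, (2,6) g=1 f=9]; closed=[(1,4), (1,5), (1,6)]

step 1: expand (1,4) (f=9, h=7) → closed; open now [(0,4) g=3 f=11, (0,5) g=2 f=11, (0,6) g=1 f=11, (1,3) g=3 f=9, (1,7) g=1 f=11, (2,4) g=3 f=9, (2,5) g=2 f=9, (2,6) g=1 f=9]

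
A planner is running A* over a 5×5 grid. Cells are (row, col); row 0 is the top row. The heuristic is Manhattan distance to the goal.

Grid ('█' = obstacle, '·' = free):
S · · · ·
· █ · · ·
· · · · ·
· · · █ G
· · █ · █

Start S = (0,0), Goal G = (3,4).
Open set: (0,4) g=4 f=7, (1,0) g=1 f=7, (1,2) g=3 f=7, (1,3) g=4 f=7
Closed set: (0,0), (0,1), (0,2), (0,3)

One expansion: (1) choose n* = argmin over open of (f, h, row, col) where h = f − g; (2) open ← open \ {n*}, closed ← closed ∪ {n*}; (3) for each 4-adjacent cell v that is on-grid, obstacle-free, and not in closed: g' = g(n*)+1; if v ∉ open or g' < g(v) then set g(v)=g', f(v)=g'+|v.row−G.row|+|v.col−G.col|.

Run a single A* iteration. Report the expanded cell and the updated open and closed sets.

expanded=(0,4); open=[(1,0) g=1 f=7, (1,2) g=3 f=7, (1,3) g=4 f=7, (1,4) g=5 f=7]; closed=[(0,0), (0,1), (0,2), (0,3), (0,4)]

step 1: expand (0,4) (f=7, h=3) → closed; open now [(1,0) g=1 f=7, (1,2) g=3 f=7, (1,3) g=4 f=7, (1,4) g=5 f=7]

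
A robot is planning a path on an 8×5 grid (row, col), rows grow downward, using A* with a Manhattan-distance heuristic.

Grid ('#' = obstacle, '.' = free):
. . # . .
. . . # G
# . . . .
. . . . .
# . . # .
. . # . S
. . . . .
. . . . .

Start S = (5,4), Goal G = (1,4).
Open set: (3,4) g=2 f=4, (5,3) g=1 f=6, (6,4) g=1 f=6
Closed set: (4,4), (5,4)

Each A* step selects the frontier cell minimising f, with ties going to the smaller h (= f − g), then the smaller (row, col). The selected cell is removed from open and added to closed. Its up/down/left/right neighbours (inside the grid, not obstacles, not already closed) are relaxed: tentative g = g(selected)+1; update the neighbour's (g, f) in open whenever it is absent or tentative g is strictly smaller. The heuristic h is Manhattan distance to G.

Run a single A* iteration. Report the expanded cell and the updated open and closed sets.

step 1: expand (3,4) (f=4, h=2) → closed; open now [(2,4) g=3 f=4, (3,3) g=3 f=6, (5,3) g=1 f=6, (6,4) g=1 f=6]

expanded=(3,4); open=[(2,4) g=3 f=4, (3,3) g=3 f=6, (5,3) g=1 f=6, (6,4) g=1 f=6]; closed=[(3,4), (4,4), (5,4)]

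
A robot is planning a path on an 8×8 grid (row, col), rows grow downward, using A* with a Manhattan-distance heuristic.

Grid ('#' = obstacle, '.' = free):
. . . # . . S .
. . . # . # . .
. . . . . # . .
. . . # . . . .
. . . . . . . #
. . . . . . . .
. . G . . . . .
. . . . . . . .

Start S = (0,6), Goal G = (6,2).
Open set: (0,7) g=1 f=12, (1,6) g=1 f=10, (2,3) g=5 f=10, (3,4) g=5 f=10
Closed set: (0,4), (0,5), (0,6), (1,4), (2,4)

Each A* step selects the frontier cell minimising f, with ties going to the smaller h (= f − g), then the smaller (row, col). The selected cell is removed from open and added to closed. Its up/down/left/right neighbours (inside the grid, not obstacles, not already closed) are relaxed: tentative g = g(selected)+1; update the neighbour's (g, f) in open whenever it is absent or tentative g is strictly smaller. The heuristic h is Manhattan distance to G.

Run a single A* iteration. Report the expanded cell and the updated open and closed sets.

step 1: expand (2,3) (f=10, h=5) → closed; open now [(0,7) g=1 f=12, (1,6) g=1 f=10, (2,2) g=6 f=10, (3,4) g=5 f=10]

expanded=(2,3); open=[(0,7) g=1 f=12, (1,6) g=1 f=10, (2,2) g=6 f=10, (3,4) g=5 f=10]; closed=[(0,4), (0,5), (0,6), (1,4), (2,3), (2,4)]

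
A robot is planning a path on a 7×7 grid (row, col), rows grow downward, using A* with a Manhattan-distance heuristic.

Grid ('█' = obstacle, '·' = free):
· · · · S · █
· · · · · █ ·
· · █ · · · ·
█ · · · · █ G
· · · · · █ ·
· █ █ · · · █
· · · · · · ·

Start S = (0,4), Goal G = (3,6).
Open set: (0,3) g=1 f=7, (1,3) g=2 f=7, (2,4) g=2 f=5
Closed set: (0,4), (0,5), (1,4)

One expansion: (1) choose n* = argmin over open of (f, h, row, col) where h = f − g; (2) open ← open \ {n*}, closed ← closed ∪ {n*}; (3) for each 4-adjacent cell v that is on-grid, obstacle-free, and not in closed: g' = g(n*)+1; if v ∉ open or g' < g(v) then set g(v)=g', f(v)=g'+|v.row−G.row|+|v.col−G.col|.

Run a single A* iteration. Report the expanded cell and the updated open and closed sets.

expanded=(2,4); open=[(0,3) g=1 f=7, (1,3) g=2 f=7, (2,3) g=3 f=7, (2,5) g=3 f=5, (3,4) g=3 f=5]; closed=[(0,4), (0,5), (1,4), (2,4)]

step 1: expand (2,4) (f=5, h=3) → closed; open now [(0,3) g=1 f=7, (1,3) g=2 f=7, (2,3) g=3 f=7, (2,5) g=3 f=5, (3,4) g=3 f=5]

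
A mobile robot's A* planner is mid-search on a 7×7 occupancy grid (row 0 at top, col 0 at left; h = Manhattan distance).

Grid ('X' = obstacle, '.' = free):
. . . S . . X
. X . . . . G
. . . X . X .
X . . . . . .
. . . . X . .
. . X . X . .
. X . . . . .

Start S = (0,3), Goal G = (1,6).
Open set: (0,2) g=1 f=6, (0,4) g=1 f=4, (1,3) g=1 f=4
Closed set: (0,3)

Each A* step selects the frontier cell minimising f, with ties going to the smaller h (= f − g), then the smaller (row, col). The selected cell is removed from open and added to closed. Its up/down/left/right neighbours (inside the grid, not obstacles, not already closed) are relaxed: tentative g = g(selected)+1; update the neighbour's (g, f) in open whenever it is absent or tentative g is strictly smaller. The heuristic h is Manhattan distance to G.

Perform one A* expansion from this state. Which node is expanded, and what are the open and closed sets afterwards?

step 1: expand (0,4) (f=4, h=3) → closed; open now [(0,2) g=1 f=6, (0,5) g=2 f=4, (1,3) g=1 f=4, (1,4) g=2 f=4]

expanded=(0,4); open=[(0,2) g=1 f=6, (0,5) g=2 f=4, (1,3) g=1 f=4, (1,4) g=2 f=4]; closed=[(0,3), (0,4)]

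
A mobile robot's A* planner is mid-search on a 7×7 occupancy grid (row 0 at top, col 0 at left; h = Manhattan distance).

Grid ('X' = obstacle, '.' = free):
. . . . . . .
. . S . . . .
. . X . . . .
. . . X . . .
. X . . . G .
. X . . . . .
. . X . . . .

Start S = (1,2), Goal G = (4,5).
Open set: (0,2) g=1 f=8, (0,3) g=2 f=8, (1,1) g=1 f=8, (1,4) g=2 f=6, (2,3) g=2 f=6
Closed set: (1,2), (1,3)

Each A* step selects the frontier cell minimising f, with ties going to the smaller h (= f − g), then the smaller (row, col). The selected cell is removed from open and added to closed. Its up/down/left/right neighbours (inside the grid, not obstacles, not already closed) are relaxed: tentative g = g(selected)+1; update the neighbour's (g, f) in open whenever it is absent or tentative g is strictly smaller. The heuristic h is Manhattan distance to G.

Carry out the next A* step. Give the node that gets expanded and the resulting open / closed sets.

expanded=(1,4); open=[(0,2) g=1 f=8, (0,3) g=2 f=8, (0,4) g=3 f=8, (1,1) g=1 f=8, (1,5) g=3 f=6, (2,3) g=2 f=6, (2,4) g=3 f=6]; closed=[(1,2), (1,3), (1,4)]

step 1: expand (1,4) (f=6, h=4) → closed; open now [(0,2) g=1 f=8, (0,3) g=2 f=8, (0,4) g=3 f=8, (1,1) g=1 f=8, (1,5) g=3 f=6, (2,3) g=2 f=6, (2,4) g=3 f=6]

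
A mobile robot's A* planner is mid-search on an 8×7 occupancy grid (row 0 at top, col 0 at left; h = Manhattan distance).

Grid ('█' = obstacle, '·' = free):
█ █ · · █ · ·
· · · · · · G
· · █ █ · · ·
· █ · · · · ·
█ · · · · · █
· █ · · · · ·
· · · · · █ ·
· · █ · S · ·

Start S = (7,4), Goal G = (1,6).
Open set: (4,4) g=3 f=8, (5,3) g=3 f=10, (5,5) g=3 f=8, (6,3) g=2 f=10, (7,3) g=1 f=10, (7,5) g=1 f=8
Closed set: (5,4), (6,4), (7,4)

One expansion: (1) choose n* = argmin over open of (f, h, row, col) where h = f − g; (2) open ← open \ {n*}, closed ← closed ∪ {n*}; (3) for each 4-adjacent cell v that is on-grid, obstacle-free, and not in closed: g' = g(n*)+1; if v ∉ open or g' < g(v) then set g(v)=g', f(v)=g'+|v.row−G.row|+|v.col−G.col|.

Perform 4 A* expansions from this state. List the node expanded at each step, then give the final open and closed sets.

order=[(4,4) → (3,4) → (2,4) → (1,4)]; open=[(1,3) g=7 f=10, (1,5) g=7 f=8, (2,5) g=6 f=8, (3,3) g=5 f=10, (3,5) g=5 f=8, (4,3) g=4 f=10, (4,5) g=4 f=8, (5,3) g=3 f=10, (5,5) g=3 f=8, (6,3) g=2 f=10, (7,3) g=1 f=10, (7,5) g=1 f=8]; closed=[(1,4), (2,4), (3,4), (4,4), (5,4), (6,4), (7,4)]

step 1: expand (4,4) (f=8, h=5) → closed; open now [(3,4) g=4 f=8, (4,3) g=4 f=10, (4,5) g=4 f=8, (5,3) g=3 f=10, (5,5) g=3 f=8, (6,3) g=2 f=10, (7,3) g=1 f=10, (7,5) g=1 f=8]
step 2: expand (3,4) (f=8, h=4) → closed; open now [(2,4) g=5 f=8, (3,3) g=5 f=10, (3,5) g=5 f=8, (4,3) g=4 f=10, (4,5) g=4 f=8, (5,3) g=3 f=10, (5,5) g=3 f=8, (6,3) g=2 f=10, (7,3) g=1 f=10, (7,5) g=1 f=8]
step 3: expand (2,4) (f=8, h=3) → closed; open now [(1,4) g=6 f=8, (2,5) g=6 f=8, (3,3) g=5 f=10, (3,5) g=5 f=8, (4,3) g=4 f=10, (4,5) g=4 f=8, (5,3) g=3 f=10, (5,5) g=3 f=8, (6,3) g=2 f=10, (7,3) g=1 f=10, (7,5) g=1 f=8]
step 4: expand (1,4) (f=8, h=2) → closed; open now [(1,3) g=7 f=10, (1,5) g=7 f=8, (2,5) g=6 f=8, (3,3) g=5 f=10, (3,5) g=5 f=8, (4,3) g=4 f=10, (4,5) g=4 f=8, (5,3) g=3 f=10, (5,5) g=3 f=8, (6,3) g=2 f=10, (7,3) g=1 f=10, (7,5) g=1 f=8]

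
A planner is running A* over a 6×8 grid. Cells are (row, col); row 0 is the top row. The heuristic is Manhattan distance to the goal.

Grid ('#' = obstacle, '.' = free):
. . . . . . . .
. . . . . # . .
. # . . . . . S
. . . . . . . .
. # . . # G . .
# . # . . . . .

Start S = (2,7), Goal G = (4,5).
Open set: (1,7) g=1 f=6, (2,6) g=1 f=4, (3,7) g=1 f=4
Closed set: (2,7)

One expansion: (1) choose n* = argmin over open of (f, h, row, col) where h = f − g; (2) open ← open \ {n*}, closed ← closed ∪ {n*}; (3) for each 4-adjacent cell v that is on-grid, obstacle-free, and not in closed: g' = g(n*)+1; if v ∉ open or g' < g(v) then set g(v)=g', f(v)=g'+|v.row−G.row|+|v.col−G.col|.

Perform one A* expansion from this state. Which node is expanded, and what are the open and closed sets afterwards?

step 1: expand (2,6) (f=4, h=3) → closed; open now [(1,6) g=2 f=6, (1,7) g=1 f=6, (2,5) g=2 f=4, (3,6) g=2 f=4, (3,7) g=1 f=4]

expanded=(2,6); open=[(1,6) g=2 f=6, (1,7) g=1 f=6, (2,5) g=2 f=4, (3,6) g=2 f=4, (3,7) g=1 f=4]; closed=[(2,6), (2,7)]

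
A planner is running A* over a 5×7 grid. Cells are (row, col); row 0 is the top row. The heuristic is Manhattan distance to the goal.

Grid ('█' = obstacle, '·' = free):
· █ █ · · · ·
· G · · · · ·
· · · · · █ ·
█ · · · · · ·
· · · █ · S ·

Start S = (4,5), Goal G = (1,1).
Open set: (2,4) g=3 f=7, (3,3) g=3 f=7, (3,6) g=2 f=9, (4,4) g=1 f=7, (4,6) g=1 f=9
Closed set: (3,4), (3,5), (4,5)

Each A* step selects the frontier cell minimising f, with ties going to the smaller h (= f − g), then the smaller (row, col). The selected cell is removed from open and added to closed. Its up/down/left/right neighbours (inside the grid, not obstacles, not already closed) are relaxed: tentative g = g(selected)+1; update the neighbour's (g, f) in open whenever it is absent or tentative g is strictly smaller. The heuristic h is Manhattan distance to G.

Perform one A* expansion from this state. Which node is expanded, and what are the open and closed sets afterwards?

expanded=(2,4); open=[(1,4) g=4 f=7, (2,3) g=4 f=7, (3,3) g=3 f=7, (3,6) g=2 f=9, (4,4) g=1 f=7, (4,6) g=1 f=9]; closed=[(2,4), (3,4), (3,5), (4,5)]

step 1: expand (2,4) (f=7, h=4) → closed; open now [(1,4) g=4 f=7, (2,3) g=4 f=7, (3,3) g=3 f=7, (3,6) g=2 f=9, (4,4) g=1 f=7, (4,6) g=1 f=9]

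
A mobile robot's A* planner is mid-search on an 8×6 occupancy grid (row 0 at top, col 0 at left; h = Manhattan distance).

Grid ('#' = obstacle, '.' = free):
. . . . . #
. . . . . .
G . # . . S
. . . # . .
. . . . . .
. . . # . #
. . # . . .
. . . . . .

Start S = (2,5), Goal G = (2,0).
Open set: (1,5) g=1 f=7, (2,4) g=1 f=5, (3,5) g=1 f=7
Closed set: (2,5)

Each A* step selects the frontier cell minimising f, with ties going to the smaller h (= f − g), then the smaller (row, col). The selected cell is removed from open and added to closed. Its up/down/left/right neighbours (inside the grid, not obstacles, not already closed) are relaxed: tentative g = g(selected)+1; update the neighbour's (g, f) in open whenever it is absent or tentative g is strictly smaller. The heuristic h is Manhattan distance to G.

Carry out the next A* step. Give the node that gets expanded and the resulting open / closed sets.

expanded=(2,4); open=[(1,4) g=2 f=7, (1,5) g=1 f=7, (2,3) g=2 f=5, (3,4) g=2 f=7, (3,5) g=1 f=7]; closed=[(2,4), (2,5)]

step 1: expand (2,4) (f=5, h=4) → closed; open now [(1,4) g=2 f=7, (1,5) g=1 f=7, (2,3) g=2 f=5, (3,4) g=2 f=7, (3,5) g=1 f=7]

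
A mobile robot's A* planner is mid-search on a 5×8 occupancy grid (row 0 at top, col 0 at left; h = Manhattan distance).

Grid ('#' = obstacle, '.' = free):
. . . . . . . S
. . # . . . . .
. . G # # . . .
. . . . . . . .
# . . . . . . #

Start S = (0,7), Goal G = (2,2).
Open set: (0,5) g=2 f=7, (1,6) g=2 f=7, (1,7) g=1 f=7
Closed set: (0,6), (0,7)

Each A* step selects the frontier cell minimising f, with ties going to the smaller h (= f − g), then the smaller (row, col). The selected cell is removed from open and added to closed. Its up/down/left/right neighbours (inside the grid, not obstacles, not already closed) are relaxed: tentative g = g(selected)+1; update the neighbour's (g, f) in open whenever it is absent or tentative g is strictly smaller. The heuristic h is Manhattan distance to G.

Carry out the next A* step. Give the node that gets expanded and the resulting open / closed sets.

expanded=(0,5); open=[(0,4) g=3 f=7, (1,5) g=3 f=7, (1,6) g=2 f=7, (1,7) g=1 f=7]; closed=[(0,5), (0,6), (0,7)]

step 1: expand (0,5) (f=7, h=5) → closed; open now [(0,4) g=3 f=7, (1,5) g=3 f=7, (1,6) g=2 f=7, (1,7) g=1 f=7]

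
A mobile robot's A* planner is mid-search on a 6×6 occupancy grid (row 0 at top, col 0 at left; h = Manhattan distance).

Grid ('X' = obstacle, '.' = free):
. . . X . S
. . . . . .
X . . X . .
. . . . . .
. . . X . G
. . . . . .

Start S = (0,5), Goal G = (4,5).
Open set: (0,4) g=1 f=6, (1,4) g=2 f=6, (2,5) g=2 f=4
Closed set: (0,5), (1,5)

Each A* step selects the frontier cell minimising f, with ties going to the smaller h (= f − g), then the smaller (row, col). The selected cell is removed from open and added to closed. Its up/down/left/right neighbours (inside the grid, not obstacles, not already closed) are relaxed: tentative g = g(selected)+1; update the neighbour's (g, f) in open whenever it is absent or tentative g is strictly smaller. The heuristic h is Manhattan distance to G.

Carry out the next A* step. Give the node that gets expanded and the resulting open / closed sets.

expanded=(2,5); open=[(0,4) g=1 f=6, (1,4) g=2 f=6, (2,4) g=3 f=6, (3,5) g=3 f=4]; closed=[(0,5), (1,5), (2,5)]

step 1: expand (2,5) (f=4, h=2) → closed; open now [(0,4) g=1 f=6, (1,4) g=2 f=6, (2,4) g=3 f=6, (3,5) g=3 f=4]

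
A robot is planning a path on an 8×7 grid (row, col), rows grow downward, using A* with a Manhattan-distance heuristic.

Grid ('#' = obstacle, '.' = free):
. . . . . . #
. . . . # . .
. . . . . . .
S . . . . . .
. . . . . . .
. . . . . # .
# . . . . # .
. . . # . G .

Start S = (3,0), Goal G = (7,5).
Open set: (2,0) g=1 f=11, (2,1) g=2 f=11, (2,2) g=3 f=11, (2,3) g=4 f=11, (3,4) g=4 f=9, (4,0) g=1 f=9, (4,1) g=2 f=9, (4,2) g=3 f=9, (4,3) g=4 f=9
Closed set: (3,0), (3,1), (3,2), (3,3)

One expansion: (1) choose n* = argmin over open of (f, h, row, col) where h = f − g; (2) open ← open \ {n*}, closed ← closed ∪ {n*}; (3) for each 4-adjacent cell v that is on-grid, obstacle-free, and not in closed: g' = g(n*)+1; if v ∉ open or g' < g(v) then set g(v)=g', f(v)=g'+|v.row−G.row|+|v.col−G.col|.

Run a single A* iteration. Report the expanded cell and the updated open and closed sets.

step 1: expand (3,4) (f=9, h=5) → closed; open now [(2,0) g=1 f=11, (2,1) g=2 f=11, (2,2) g=3 f=11, (2,3) g=4 f=11, (2,4) g=5 f=11, (3,5) g=5 f=9, (4,0) g=1 f=9, (4,1) g=2 f=9, (4,2) g=3 f=9, (4,3) g=4 f=9, (4,4) g=5 f=9]

expanded=(3,4); open=[(2,0) g=1 f=11, (2,1) g=2 f=11, (2,2) g=3 f=11, (2,3) g=4 f=11, (2,4) g=5 f=11, (3,5) g=5 f=9, (4,0) g=1 f=9, (4,1) g=2 f=9, (4,2) g=3 f=9, (4,3) g=4 f=9, (4,4) g=5 f=9]; closed=[(3,0), (3,1), (3,2), (3,3), (3,4)]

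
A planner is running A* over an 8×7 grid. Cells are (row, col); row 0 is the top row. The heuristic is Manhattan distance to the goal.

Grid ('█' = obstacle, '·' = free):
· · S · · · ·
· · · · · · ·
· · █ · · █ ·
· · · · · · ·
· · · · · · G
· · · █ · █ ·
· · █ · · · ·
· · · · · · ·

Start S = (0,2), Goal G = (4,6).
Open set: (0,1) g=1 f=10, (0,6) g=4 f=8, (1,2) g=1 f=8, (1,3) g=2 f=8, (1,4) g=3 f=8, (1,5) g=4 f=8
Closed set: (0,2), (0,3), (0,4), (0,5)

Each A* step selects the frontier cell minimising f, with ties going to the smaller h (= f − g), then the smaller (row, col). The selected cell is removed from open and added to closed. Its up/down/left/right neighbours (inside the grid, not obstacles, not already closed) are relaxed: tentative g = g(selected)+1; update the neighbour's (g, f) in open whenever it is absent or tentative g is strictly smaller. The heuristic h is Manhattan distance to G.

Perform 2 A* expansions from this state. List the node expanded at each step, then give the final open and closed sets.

step 1: expand (0,6) (f=8, h=4) → closed; open now [(0,1) g=1 f=10, (1,2) g=1 f=8, (1,3) g=2 f=8, (1,4) g=3 f=8, (1,5) g=4 f=8, (1,6) g=5 f=8]
step 2: expand (1,6) (f=8, h=3) → closed; open now [(0,1) g=1 f=10, (1,2) g=1 f=8, (1,3) g=2 f=8, (1,4) g=3 f=8, (1,5) g=4 f=8, (2,6) g=6 f=8]

order=[(0,6) → (1,6)]; open=[(0,1) g=1 f=10, (1,2) g=1 f=8, (1,3) g=2 f=8, (1,4) g=3 f=8, (1,5) g=4 f=8, (2,6) g=6 f=8]; closed=[(0,2), (0,3), (0,4), (0,5), (0,6), (1,6)]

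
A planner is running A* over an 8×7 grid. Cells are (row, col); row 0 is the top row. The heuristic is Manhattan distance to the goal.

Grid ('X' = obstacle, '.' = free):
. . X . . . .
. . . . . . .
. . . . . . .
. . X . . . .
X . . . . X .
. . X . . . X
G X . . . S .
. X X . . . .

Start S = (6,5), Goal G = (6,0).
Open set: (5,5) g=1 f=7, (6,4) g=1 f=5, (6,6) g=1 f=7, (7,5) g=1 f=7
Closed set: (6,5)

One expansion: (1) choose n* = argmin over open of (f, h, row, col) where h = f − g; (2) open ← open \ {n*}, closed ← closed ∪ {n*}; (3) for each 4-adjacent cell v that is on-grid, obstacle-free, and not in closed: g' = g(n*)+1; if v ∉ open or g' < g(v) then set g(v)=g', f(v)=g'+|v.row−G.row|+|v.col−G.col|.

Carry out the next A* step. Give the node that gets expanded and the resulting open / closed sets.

expanded=(6,4); open=[(5,4) g=2 f=7, (5,5) g=1 f=7, (6,3) g=2 f=5, (6,6) g=1 f=7, (7,4) g=2 f=7, (7,5) g=1 f=7]; closed=[(6,4), (6,5)]

step 1: expand (6,4) (f=5, h=4) → closed; open now [(5,4) g=2 f=7, (5,5) g=1 f=7, (6,3) g=2 f=5, (6,6) g=1 f=7, (7,4) g=2 f=7, (7,5) g=1 f=7]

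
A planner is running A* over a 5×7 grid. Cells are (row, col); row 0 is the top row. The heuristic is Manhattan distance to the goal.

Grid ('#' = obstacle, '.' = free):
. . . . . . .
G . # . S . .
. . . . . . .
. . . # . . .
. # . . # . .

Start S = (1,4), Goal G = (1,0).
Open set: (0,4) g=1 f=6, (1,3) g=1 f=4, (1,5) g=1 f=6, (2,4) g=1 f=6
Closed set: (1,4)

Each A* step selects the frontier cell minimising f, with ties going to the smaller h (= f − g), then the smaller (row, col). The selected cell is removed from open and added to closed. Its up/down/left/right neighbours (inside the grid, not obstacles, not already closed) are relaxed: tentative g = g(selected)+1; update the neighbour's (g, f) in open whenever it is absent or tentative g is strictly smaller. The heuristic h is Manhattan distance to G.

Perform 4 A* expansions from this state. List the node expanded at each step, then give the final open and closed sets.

step 1: expand (1,3) (f=4, h=3) → closed; open now [(0,3) g=2 f=6, (0,4) g=1 f=6, (1,5) g=1 f=6, (2,3) g=2 f=6, (2,4) g=1 f=6]
step 2: expand (0,3) (f=6, h=4) → closed; open now [(0,2) g=3 f=6, (0,4) g=1 f=6, (1,5) g=1 f=6, (2,3) g=2 f=6, (2,4) g=1 f=6]
step 3: expand (0,2) (f=6, h=3) → closed; open now [(0,1) g=4 f=6, (0,4) g=1 f=6, (1,5) g=1 f=6, (2,3) g=2 f=6, (2,4) g=1 f=6]
step 4: expand (0,1) (f=6, h=2) → closed; open now [(0,0) g=5 f=6, (0,4) g=1 f=6, (1,1) g=5 f=6, (1,5) g=1 f=6, (2,3) g=2 f=6, (2,4) g=1 f=6]

order=[(1,3) → (0,3) → (0,2) → (0,1)]; open=[(0,0) g=5 f=6, (0,4) g=1 f=6, (1,1) g=5 f=6, (1,5) g=1 f=6, (2,3) g=2 f=6, (2,4) g=1 f=6]; closed=[(0,1), (0,2), (0,3), (1,3), (1,4)]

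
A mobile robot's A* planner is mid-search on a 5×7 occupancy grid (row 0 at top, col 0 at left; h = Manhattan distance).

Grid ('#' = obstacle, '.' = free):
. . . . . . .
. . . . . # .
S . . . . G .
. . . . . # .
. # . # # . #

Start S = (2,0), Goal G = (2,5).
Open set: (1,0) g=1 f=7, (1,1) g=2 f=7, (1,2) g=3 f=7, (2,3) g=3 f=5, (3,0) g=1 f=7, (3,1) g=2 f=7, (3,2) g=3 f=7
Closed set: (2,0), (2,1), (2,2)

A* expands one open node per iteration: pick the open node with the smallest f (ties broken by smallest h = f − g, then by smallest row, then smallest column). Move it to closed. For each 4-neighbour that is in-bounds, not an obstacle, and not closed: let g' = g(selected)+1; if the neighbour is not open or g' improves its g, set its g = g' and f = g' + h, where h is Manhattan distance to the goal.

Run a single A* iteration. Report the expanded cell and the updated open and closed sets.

expanded=(2,3); open=[(1,0) g=1 f=7, (1,1) g=2 f=7, (1,2) g=3 f=7, (1,3) g=4 f=7, (2,4) g=4 f=5, (3,0) g=1 f=7, (3,1) g=2 f=7, (3,2) g=3 f=7, (3,3) g=4 f=7]; closed=[(2,0), (2,1), (2,2), (2,3)]

step 1: expand (2,3) (f=5, h=2) → closed; open now [(1,0) g=1 f=7, (1,1) g=2 f=7, (1,2) g=3 f=7, (1,3) g=4 f=7, (2,4) g=4 f=5, (3,0) g=1 f=7, (3,1) g=2 f=7, (3,2) g=3 f=7, (3,3) g=4 f=7]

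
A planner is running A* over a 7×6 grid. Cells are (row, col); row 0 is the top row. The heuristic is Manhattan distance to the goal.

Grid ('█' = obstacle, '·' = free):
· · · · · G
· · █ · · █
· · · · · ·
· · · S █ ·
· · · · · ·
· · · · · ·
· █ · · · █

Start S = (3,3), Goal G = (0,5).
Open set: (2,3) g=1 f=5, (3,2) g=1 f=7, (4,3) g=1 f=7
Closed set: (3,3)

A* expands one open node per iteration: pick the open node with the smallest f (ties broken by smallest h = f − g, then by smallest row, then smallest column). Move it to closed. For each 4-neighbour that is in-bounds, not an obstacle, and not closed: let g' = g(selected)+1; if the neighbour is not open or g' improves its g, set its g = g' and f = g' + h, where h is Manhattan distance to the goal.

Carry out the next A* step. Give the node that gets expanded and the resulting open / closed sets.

step 1: expand (2,3) (f=5, h=4) → closed; open now [(1,3) g=2 f=5, (2,2) g=2 f=7, (2,4) g=2 f=5, (3,2) g=1 f=7, (4,3) g=1 f=7]

expanded=(2,3); open=[(1,3) g=2 f=5, (2,2) g=2 f=7, (2,4) g=2 f=5, (3,2) g=1 f=7, (4,3) g=1 f=7]; closed=[(2,3), (3,3)]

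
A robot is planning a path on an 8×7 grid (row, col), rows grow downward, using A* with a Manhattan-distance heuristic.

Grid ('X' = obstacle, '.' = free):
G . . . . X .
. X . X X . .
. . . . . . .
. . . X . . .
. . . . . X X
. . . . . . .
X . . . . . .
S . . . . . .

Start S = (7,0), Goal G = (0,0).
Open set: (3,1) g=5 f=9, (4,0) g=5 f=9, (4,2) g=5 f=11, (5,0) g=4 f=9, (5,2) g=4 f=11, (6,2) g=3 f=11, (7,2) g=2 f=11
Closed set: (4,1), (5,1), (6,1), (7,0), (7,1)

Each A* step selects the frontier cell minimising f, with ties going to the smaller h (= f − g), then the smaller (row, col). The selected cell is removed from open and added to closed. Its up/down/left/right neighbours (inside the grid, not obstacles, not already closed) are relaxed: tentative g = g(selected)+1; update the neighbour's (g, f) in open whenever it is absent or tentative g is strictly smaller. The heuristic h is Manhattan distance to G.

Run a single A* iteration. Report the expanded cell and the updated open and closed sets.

expanded=(3,1); open=[(2,1) g=6 f=9, (3,0) g=6 f=9, (3,2) g=6 f=11, (4,0) g=5 f=9, (4,2) g=5 f=11, (5,0) g=4 f=9, (5,2) g=4 f=11, (6,2) g=3 f=11, (7,2) g=2 f=11]; closed=[(3,1), (4,1), (5,1), (6,1), (7,0), (7,1)]

step 1: expand (3,1) (f=9, h=4) → closed; open now [(2,1) g=6 f=9, (3,0) g=6 f=9, (3,2) g=6 f=11, (4,0) g=5 f=9, (4,2) g=5 f=11, (5,0) g=4 f=9, (5,2) g=4 f=11, (6,2) g=3 f=11, (7,2) g=2 f=11]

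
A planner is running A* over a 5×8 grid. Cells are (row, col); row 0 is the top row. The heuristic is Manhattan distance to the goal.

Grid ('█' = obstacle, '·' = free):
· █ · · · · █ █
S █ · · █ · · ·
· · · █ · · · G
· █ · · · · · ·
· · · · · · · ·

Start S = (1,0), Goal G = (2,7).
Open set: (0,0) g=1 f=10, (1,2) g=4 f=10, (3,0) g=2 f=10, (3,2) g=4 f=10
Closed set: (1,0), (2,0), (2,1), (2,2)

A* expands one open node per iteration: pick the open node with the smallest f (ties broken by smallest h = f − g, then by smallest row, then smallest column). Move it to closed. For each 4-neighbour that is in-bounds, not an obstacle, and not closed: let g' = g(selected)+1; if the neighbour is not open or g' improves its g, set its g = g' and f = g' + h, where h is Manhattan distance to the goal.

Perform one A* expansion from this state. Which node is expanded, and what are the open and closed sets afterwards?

expanded=(1,2); open=[(0,0) g=1 f=10, (0,2) g=5 f=12, (1,3) g=5 f=10, (3,0) g=2 f=10, (3,2) g=4 f=10]; closed=[(1,0), (1,2), (2,0), (2,1), (2,2)]

step 1: expand (1,2) (f=10, h=6) → closed; open now [(0,0) g=1 f=10, (0,2) g=5 f=12, (1,3) g=5 f=10, (3,0) g=2 f=10, (3,2) g=4 f=10]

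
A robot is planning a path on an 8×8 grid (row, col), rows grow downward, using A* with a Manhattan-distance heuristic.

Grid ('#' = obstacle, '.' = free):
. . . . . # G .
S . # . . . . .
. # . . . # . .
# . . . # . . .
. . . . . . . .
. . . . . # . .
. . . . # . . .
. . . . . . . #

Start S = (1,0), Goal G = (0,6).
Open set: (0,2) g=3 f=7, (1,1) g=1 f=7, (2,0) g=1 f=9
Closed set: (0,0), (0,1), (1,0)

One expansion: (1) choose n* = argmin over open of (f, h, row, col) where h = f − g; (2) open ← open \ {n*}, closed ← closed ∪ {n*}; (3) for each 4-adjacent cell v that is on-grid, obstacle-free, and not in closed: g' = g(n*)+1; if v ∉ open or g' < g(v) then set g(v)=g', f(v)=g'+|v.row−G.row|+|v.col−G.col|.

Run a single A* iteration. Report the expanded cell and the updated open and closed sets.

expanded=(0,2); open=[(0,3) g=4 f=7, (1,1) g=1 f=7, (2,0) g=1 f=9]; closed=[(0,0), (0,1), (0,2), (1,0)]

step 1: expand (0,2) (f=7, h=4) → closed; open now [(0,3) g=4 f=7, (1,1) g=1 f=7, (2,0) g=1 f=9]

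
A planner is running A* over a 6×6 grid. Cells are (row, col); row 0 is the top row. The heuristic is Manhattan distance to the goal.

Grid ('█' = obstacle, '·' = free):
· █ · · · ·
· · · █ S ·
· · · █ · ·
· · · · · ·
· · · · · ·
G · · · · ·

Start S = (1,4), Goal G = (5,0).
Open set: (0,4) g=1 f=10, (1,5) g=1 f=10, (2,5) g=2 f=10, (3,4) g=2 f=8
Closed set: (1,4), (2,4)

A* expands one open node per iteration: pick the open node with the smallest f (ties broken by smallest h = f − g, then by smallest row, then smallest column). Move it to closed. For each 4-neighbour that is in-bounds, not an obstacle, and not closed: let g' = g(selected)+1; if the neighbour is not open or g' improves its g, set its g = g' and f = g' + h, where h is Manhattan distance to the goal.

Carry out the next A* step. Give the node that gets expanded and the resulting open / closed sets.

expanded=(3,4); open=[(0,4) g=1 f=10, (1,5) g=1 f=10, (2,5) g=2 f=10, (3,3) g=3 f=8, (3,5) g=3 f=10, (4,4) g=3 f=8]; closed=[(1,4), (2,4), (3,4)]

step 1: expand (3,4) (f=8, h=6) → closed; open now [(0,4) g=1 f=10, (1,5) g=1 f=10, (2,5) g=2 f=10, (3,3) g=3 f=8, (3,5) g=3 f=10, (4,4) g=3 f=8]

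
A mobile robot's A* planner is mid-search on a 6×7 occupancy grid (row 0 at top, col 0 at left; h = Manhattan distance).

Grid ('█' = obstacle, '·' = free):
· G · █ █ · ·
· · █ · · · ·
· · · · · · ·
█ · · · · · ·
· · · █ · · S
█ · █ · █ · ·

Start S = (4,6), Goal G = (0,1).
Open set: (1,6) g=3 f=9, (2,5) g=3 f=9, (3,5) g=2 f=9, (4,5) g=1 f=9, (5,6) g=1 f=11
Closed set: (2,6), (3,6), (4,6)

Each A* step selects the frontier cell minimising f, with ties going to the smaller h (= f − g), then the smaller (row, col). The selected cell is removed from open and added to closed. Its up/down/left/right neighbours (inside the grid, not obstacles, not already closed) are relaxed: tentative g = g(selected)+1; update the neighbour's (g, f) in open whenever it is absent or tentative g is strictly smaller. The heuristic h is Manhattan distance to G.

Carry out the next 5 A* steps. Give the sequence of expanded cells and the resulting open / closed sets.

step 1: expand (1,6) (f=9, h=6) → closed; open now [(0,6) g=4 f=9, (1,5) g=4 f=9, (2,5) g=3 f=9, (3,5) g=2 f=9, (4,5) g=1 f=9, (5,6) g=1 f=11]
step 2: expand (0,6) (f=9, h=5) → closed; open now [(0,5) g=5 f=9, (1,5) g=4 f=9, (2,5) g=3 f=9, (3,5) g=2 f=9, (4,5) g=1 f=9, (5,6) g=1 f=11]
step 3: expand (0,5) (f=9, h=4) → closed; open now [(1,5) g=4 f=9, (2,5) g=3 f=9, (3,5) g=2 f=9, (4,5) g=1 f=9, (5,6) g=1 f=11]
step 4: expand (1,5) (f=9, h=5) → closed; open now [(1,4) g=5 f=9, (2,5) g=3 f=9, (3,5) g=2 f=9, (4,5) g=1 f=9, (5,6) g=1 f=11]
step 5: expand (1,4) (f=9, h=4) → closed; open now [(1,3) g=6 f=9, (2,4) g=6 f=11, (2,5) g=3 f=9, (3,5) g=2 f=9, (4,5) g=1 f=9, (5,6) g=1 f=11]

order=[(1,6) → (0,6) → (0,5) → (1,5) → (1,4)]; open=[(1,3) g=6 f=9, (2,4) g=6 f=11, (2,5) g=3 f=9, (3,5) g=2 f=9, (4,5) g=1 f=9, (5,6) g=1 f=11]; closed=[(0,5), (0,6), (1,4), (1,5), (1,6), (2,6), (3,6), (4,6)]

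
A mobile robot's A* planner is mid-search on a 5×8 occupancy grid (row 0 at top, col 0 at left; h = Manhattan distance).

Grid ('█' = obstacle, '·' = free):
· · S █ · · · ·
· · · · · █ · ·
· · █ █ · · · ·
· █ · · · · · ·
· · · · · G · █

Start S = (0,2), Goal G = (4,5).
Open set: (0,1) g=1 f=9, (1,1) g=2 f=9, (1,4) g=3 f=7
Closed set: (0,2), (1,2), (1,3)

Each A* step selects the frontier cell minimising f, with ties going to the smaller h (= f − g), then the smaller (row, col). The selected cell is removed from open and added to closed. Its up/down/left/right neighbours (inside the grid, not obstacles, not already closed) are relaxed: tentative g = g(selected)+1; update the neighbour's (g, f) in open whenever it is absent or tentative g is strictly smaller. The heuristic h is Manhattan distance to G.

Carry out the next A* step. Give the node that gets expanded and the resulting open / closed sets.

expanded=(1,4); open=[(0,1) g=1 f=9, (0,4) g=4 f=9, (1,1) g=2 f=9, (2,4) g=4 f=7]; closed=[(0,2), (1,2), (1,3), (1,4)]

step 1: expand (1,4) (f=7, h=4) → closed; open now [(0,1) g=1 f=9, (0,4) g=4 f=9, (1,1) g=2 f=9, (2,4) g=4 f=7]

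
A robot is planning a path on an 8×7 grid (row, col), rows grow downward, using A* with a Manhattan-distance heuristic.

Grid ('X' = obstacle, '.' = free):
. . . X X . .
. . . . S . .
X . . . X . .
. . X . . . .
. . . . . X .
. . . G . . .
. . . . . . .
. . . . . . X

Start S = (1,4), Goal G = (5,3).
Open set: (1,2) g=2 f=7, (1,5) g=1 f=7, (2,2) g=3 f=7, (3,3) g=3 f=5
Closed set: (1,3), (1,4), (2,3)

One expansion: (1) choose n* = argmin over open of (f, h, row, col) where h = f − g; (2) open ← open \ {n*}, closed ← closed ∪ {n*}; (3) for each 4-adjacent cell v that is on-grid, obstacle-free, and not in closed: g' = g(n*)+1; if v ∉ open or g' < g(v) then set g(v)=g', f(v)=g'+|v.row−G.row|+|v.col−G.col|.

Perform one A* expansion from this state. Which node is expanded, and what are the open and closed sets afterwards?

step 1: expand (3,3) (f=5, h=2) → closed; open now [(1,2) g=2 f=7, (1,5) g=1 f=7, (2,2) g=3 f=7, (3,4) g=4 f=7, (4,3) g=4 f=5]

expanded=(3,3); open=[(1,2) g=2 f=7, (1,5) g=1 f=7, (2,2) g=3 f=7, (3,4) g=4 f=7, (4,3) g=4 f=5]; closed=[(1,3), (1,4), (2,3), (3,3)]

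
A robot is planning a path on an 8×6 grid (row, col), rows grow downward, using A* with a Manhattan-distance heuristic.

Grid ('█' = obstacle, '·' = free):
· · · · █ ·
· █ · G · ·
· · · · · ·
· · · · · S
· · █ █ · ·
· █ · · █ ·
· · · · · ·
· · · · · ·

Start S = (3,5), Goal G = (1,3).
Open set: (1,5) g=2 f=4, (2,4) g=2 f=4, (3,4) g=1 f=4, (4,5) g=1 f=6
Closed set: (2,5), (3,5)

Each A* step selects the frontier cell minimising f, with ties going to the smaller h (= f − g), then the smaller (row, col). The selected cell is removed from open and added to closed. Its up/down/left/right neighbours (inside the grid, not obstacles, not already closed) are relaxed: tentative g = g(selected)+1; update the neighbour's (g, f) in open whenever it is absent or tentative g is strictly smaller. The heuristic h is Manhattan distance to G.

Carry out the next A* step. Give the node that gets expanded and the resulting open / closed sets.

step 1: expand (1,5) (f=4, h=2) → closed; open now [(0,5) g=3 f=6, (1,4) g=3 f=4, (2,4) g=2 f=4, (3,4) g=1 f=4, (4,5) g=1 f=6]

expanded=(1,5); open=[(0,5) g=3 f=6, (1,4) g=3 f=4, (2,4) g=2 f=4, (3,4) g=1 f=4, (4,5) g=1 f=6]; closed=[(1,5), (2,5), (3,5)]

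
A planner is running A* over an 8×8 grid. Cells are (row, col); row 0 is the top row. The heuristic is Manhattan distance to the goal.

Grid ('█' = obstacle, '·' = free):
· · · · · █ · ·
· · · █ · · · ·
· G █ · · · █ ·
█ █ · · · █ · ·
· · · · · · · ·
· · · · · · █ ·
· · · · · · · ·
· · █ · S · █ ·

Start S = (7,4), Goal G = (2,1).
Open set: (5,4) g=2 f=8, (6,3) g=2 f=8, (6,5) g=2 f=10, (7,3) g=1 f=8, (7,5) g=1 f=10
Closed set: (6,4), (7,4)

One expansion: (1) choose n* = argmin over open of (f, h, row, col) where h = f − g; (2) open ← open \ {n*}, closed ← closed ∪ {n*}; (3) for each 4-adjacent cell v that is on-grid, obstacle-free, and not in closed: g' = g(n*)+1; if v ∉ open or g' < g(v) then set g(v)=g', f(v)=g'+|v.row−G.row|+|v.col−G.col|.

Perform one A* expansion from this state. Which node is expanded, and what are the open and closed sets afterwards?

expanded=(5,4); open=[(4,4) g=3 f=8, (5,3) g=3 f=8, (5,5) g=3 f=10, (6,3) g=2 f=8, (6,5) g=2 f=10, (7,3) g=1 f=8, (7,5) g=1 f=10]; closed=[(5,4), (6,4), (7,4)]

step 1: expand (5,4) (f=8, h=6) → closed; open now [(4,4) g=3 f=8, (5,3) g=3 f=8, (5,5) g=3 f=10, (6,3) g=2 f=8, (6,5) g=2 f=10, (7,3) g=1 f=8, (7,5) g=1 f=10]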